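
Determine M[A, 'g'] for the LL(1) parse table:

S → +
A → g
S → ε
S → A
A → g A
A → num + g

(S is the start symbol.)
A → g, A → g A

To find M[A, 'g'], we find productions for A where 'g' is in the predict set (PREDICT(N → α) = (FIRST(α) \ {ε}) ∪ (FOLLOW(N) if α ⇒* ε)).

A → g: PREDICT = { 'g' }
  'g' is in predict set, so this production goes in M[A, 'g']
A → g A: PREDICT = { 'g' }
  'g' is in predict set, so this production goes in M[A, 'g']
A → num + g: PREDICT = { 'num' }

M[A, 'g'] = A → g, A → g A  (a multiply-defined cell — the grammar is not LL(1))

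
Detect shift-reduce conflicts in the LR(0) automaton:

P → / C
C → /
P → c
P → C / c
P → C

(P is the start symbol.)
A shift-reduce conflict occurs when an LR(0) state has both:
  - a complete (reduce) item [A → α .] (dot at the end), and
  - a shift item [B → β . c γ] (dot before a terminal).

Augment with P' → P and build the canonical LR(0) collection (I0 = CLOSURE({[P' → . P]}), then GOTO on every symbol after a dot until no new states appear). It has 9 states:
  I0: { [C → . /], [P → . / C], [P → . C / c], [P → . C], [P → . c], [P' → . P] }  — shift
  I1: { [C → . /], [C → / .], [P → / . C] }  — shift, reduce
  I2: { [P → C . / c], [P → C .] }  — shift, reduce
  I3: { [P' → P .] }  — accept
  I4: { [P → c .] }  — reduce
  I5: { [P → C / . c] }  — shift
  I6: { [P → C / c .] }  — reduce
  I7: { [C → / .] }  — reduce
  I8: { [P → / C .] }  — reduce

I1 contains reduce item [C → / .] and shift item [C → . /] — shift-reduce conflict.
I2 contains reduce item [P → C .] and shift item [P → C . / c] — shift-reduce conflict.

Answer: Yes — I1: [C → / .] vs [C → . /]; I2: [P → C .] vs [P → C . / c]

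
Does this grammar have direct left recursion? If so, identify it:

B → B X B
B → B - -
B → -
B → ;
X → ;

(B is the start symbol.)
Yes, B is left-recursive

Direct left recursion occurs when N → N α for some non-terminal N (the right-hand side begins with the left-hand side itself).

B → B X B: LEFT RECURSIVE (starts with B)
B → B - -: LEFT RECURSIVE (starts with B)
B → -: starts with '-'
B → ;: starts with ';'
X → ;: starts with ';'

The grammar has direct left recursion on: B.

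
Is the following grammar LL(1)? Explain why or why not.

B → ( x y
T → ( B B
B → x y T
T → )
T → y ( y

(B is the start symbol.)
Yes, the grammar is LL(1).

For B:
  PREDICT(B → '(' x y) = { '(' }
  PREDICT(B → x y T) = { 'x' }
For T:
  PREDICT(T → '(' B B) = { '(' }
  PREDICT(T → ')') = { ')' }
  PREDICT(T → y '(' y) = { 'y' }

All predict sets are disjoint. The grammar IS LL(1).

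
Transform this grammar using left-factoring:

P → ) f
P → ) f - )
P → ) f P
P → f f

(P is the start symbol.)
P → ) f P'
P' → ε
P' → - )
P' → P
P → f f

Left-factoring transforms A → αβ₁ | αβ₂ into A → αA' and A' → β₁ | β₂
(α is the longest common prefix among the alternatives). Repeat until
no nonterminal has two alternatives with a common prefix.

Round 1: P has alternatives sharing prefix ') f'. Introduce P': P → ) f P'
  Add: P' → ε
  Add: P' → - )
  Add: P' → P

No remaining common prefixes — done.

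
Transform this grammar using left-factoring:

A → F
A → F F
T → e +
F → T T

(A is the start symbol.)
A → F A'
A' → ε
A' → F
T → e +
F → T T

Left-factoring transforms A → αβ₁ | αβ₂ into A → αA' and A' → β₁ | β₂
(α is the longest common prefix among the alternatives). Repeat until
no nonterminal has two alternatives with a common prefix.

Round 1: A has alternatives sharing prefix 'F'. Introduce A': A → F A'
  Add: A' → ε
  Add: A' → F

No remaining common prefixes — done.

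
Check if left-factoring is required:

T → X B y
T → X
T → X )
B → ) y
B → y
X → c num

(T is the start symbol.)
Left-factoring is needed when two productions for the same non-terminal
share a common prefix on the right-hand side.

Productions for T:
  T → X B y
  T → X
  T → X )
Productions for B:
  B → ) y
  B → y

Found common prefix 'X' in productions for T

Answer: Yes, T has productions with common prefix 'X'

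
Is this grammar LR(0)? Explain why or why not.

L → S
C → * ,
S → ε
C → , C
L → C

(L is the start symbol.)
No. Shift-reduce conflict between [S → .] and [C → . * ,]

A grammar is LR(0) if no state in the canonical LR(0) collection has:
  - both a shift item (dot before a terminal) and a complete item (shift-reduce conflict), or
  - two or more complete items (reduce-reduce conflict; the accept item [L' → L .] counts as a complete item here).

Augment with L' → L and build the canonical LR(0) collection (I0 = CLOSURE({[L' → . L]}), then GOTO on every symbol after a dot until no new states appear). It has 8 states:
  I0: { [C → . * ,], [C → . , C], [L → . C], [L → . S], [L' → . L], [S → .] }  — shift, reduce
  I1: { [C → * . ,] }  — shift
  I2: { [C → , . C], [C → . * ,], [C → . , C] }  — shift
  I3: { [L → C .] }  — reduce
  I4: { [L' → L .] }  — accept
  I5: { [L → S .] }  — reduce
  I6: { [C → , C .] }  — reduce
  I7: { [C → * , .] }  — reduce

Conflict in state I0:
  Shift-reduce conflict between [S → .] and [C → . * ,]
So the grammar is NOT LR(0).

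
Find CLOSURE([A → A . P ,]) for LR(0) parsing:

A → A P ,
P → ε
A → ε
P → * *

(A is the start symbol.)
{ [A → A . P ,], [P → . * *], [P → .] }

To compute CLOSURE, for each item [A → α.Bβ] where B is a non-terminal, add [B → .γ] for all productions B → γ; repeat for the newly added items until nothing changes.

Start with: [A → A . P ,]
  [A → A . P ,] has the dot before P: add [P → .], [P → . * *]
No further items can be added.

CLOSURE = { [A → A . P ,], [P → . * *], [P → .] }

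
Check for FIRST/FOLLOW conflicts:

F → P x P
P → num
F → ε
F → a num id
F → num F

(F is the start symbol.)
Nullable non-terminals: F.
FIRST sets used below: FIRST(P) = { 'num' }

F: nullable alternative(s) F → ε; FOLLOW(F) = { $ }
  F → P x P: FIRST \ {ε} = { 'num' } — disjoint from FOLLOW(F)
  F → ε: FIRST \ {ε} = { } — this is the only nullable alternative, skip
  F → a num id: FIRST \ {ε} = { 'a' } — disjoint from FOLLOW(F)
  F → num F: FIRST \ {ε} = { 'num' } — disjoint from FOLLOW(F)

P has no nullable alternative, so no FIRST/FOLLOW check is needed there.

No FIRST/FOLLOW conflicts found.

Answer: No FIRST/FOLLOW conflicts.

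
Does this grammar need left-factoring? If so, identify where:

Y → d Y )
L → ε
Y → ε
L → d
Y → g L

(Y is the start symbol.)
Left-factoring is needed when two productions for the same non-terminal
share a common prefix on the right-hand side.

Productions for Y:
  Y → d Y )
  Y → ε
  Y → g L
Productions for L:
  L → ε
  L → d

No common prefixes found.

Answer: No, left-factoring is not needed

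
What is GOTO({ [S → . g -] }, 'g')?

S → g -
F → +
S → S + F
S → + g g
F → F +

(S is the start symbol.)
{ [S → g . -] }

GOTO(I, 'g') = CLOSURE({ [A → αX.β] : [A → α.Xβ] ∈ I, X = 'g' })

Items with dot before 'g', with the dot advanced:
  [S → . g -] → [S → g . -]
Closure adds nothing (no advanced item has the dot before a non-terminal).

GOTO = { [S → g . -] }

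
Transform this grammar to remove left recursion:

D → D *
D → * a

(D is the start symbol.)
D → * a D'
D' → * D'
D' → ε

D is directly left-recursive. The standard transformation for
  A → A α₁ | ... | A α_m | β₁ | ... | β_n
is
  A  → β₁ A' | ... | β_n A'
  A' → α₁ A' | ... | α_m A' | ε

D → * a becomes D → * a D'
D → D * becomes D' → * D'
Add D' → ε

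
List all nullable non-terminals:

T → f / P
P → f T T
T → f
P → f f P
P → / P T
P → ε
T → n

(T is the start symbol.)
{ 'P' }

A non-terminal is nullable if it can derive ε (the empty string): either it has an ε-production, or it has a production whose right-hand side consists entirely of nullable non-terminals.

ε-productions: P → ε
So P is immediately nullable.
No further non-terminal can be added: every production for the remaining non-terminals contains a terminal or a non-nullable non-terminal.
Nullable = { 'P' }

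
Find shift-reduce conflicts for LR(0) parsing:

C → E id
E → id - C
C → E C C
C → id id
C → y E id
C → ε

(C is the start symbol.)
Yes — I0: [C → .] vs [C → . id id]; I2: [C → .] vs [C → E . id]; I7: [C → .] vs [C → . id id]; I11: [C → .] vs [C → . id id]; I12: [C → E id .] vs [C → id . id]

A shift-reduce conflict occurs when an LR(0) state has both:
  - a complete (reduce) item [A → α .] (dot at the end), and
  - a shift item [B → β . c γ] (dot before a terminal).

Augment with C' → C and build the canonical LR(0) collection (I0 = CLOSURE({[C' → . C]}), then GOTO on every symbol after a dot until no new states appear). It has 14 states:
  I0: { [C → . E C C], [C → . E id], [C → . id id], [C → . y E id], [C → .], [C' → . C], [E → . id - C] }  — shift, reduce
  I1: { [C' → C .] }  — accept
  I2: { [C → . E C C], [C → . E id], [C → . id id], [C → . y E id], [C → .], [C → E . C C], [C → E . id], [E → . id - C] }  — shift, reduce
  I3: { [C → id . id], [E → id . - C] }  — shift
  I4: { [C → y . E id], [E → . id - C] }  — shift
  I5: { [C → y E . id] }  — shift
  I6: { [E → id . - C] }  — shift
  I7: { [C → . E C C], [C → . E id], [C → . id id], [C → . y E id], [C → .], [E → . id - C], [E → id - . C] }  — shift, reduce
  I8: { [E → id - C .] }  — reduce
  I9: { [C → y E id .] }  — reduce
  I10: { [C → id id .] }  — reduce
  I11: { [C → . E C C], [C → . E id], [C → . id id], [C → . y E id], [C → .], [C → E C . C], [E → . id - C] }  — shift, reduce
  I12: { [C → E id .], [C → id . id], [E → id . - C] }  — shift, reduce
  I13: { [C → E C C .] }  — reduce

I0 contains reduce item [C → .] and shift items [C → . id id], [C → . y E id], [E → . id - C] — shift-reduce conflict.
I2 contains reduce item [C → .] and shift items [C → E . id], [C → . id id], [C → . y E id], [E → . id - C] — shift-reduce conflict.
I7 contains reduce item [C → .] and shift items [C → . id id], [C → . y E id], [E → . id - C] — shift-reduce conflict.
I11 contains reduce item [C → .] and shift items [C → . id id], [C → . y E id], [E → . id - C] — shift-reduce conflict.
I12 contains reduce item [C → E id .] and shift items [C → id . id], [E → id . - C] — shift-reduce conflict.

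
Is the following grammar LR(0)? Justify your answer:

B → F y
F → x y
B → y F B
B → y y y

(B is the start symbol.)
A grammar is LR(0) if no state in the canonical LR(0) collection has:
  - both a shift item (dot before a terminal) and a complete item (shift-reduce conflict), or
  - two or more complete items (reduce-reduce conflict; the accept item [B' → B .] counts as a complete item here).

Augment with B' → B and build the canonical LR(0) collection (I0 = CLOSURE({[B' → . B]}), then GOTO on every symbol after a dot until no new states appear). It has 11 states:
  I0: { [B → . F y], [B → . y F B], [B → . y y y], [B' → . B], [F → . x y] }  — shift
  I1: { [B' → B .] }  — accept
  I2: { [B → F . y] }  — shift
  I3: { [F → x . y] }  — shift
  I4: { [B → y . F B], [B → y . y y], [F → . x y] }  — shift
  I5: { [B → . F y], [B → . y F B], [B → . y y y], [B → y F . B], [F → . x y] }  — shift
  I6: { [B → y y . y] }  — shift
  I7: { [B → y y y .] }  — reduce
  I8: { [B → y F B .] }  — reduce
  I9: { [F → x y .] }  — reduce
  I10: { [B → F y .] }  — reduce

Every state is either a pure shift/goto state or contains exactly one complete item and nothing to shift — no conflicts. The grammar is LR(0).

Answer: Yes, the grammar is LR(0)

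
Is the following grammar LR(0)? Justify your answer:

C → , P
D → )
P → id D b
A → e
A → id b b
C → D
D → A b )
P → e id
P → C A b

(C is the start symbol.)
No. Shift-reduce conflict between [A → e .] and [P → e . id]

A grammar is LR(0) if no state in the canonical LR(0) collection has:
  - both a shift item (dot before a terminal) and a complete item (shift-reduce conflict), or
  - two or more complete items (reduce-reduce conflict; the accept item [C' → C .] counts as a complete item here).

Augment with C' → C and build the canonical LR(0) collection (I0 = CLOSURE({[C' → . C]}), then GOTO on every symbol after a dot until no new states appear). It has 21 states:
  I0: { [A → . e], [A → . id b b], [C → . , P], [C → . D], [C' → . C], [D → . )], [D → . A b )] }  — shift
  I1: { [D → ) .] }  — reduce
  I2: { [A → . e], [A → . id b b], [C → , . P], [C → . , P], [C → . D], [D → . )], [D → . A b )], [P → . C A b], [P → . e id], [P → . id D b] }  — shift
  I3: { [D → A . b )] }  — shift
  I4: { [C' → C .] }  — accept
  I5: { [C → D .] }  — reduce
  I6: { [A → e .] }  — reduce
  I7: { [A → id . b b] }  — shift
  I8: { [A → id b . b] }  — shift
  I9: { [A → id b b .] }  — reduce
  I10: { [D → A b . )] }  — shift
  I11: { [D → A b ) .] }  — reduce
  I12: { [A → . e], [A → . id b b], [P → C . A b] }  — shift
  I13: { [C → , P .] }  — reduce
  I14: { [A → e .], [P → e . id] }  — shift, reduce
  I15: { [A → . e], [A → . id b b], [A → id . b b], [D → . )], [D → . A b )], [P → id . D b] }  — shift
  I16: { [P → id D . b] }  — shift
  I17: { [P → id D b .] }  — reduce
  I18: { [P → e id .] }  — reduce
  I19: { [P → C A . b] }  — shift
  I20: { [P → C A b .] }  — reduce

Conflict in state I14:
  Shift-reduce conflict between [A → e .] and [P → e . id]
So the grammar is NOT LR(0).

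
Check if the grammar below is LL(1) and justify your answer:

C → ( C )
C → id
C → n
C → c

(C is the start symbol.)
Yes, the grammar is LL(1).

For C:
  PREDICT(C → '(' C ')') = { '(' }
  PREDICT(C → id) = { 'id' }
  PREDICT(C → n) = { 'n' }
  PREDICT(C → c) = { 'c' }

All predict sets are disjoint. The grammar IS LL(1).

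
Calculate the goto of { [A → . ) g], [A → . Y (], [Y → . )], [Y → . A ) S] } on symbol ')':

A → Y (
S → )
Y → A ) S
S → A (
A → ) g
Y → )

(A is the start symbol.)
GOTO(I, ')') = CLOSURE({ [A → αX.β] : [A → α.Xβ] ∈ I, X = ')' })

Items with dot before ')', with the dot advanced:
  [A → . ) g] → [A → ) . g]
  [Y → . )] → [Y → ) .]
Closure adds nothing (no advanced item has the dot before a non-terminal).

GOTO = { [A → ) . g], [Y → ) .] }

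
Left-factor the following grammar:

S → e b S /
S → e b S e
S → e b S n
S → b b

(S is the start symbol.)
S → e b S S'
S' → /
S' → e
S' → n
S → b b

Left-factoring transforms A → αβ₁ | αβ₂ into A → αA' and A' → β₁ | β₂
(α is the longest common prefix among the alternatives). Repeat until
no nonterminal has two alternatives with a common prefix.

Round 1: S has alternatives sharing prefix 'e b S'. Introduce S': S → e b S S'
  Add: S' → /
  Add: S' → e
  Add: S' → n

No remaining common prefixes — done.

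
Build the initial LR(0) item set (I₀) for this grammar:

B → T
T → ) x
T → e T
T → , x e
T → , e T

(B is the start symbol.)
First, augment the grammar with B' → B
I₀ = CLOSURE({ [B' → . B] }):
  [B' → . B] has the dot before B: add [B → . T]
  [B → . T] has the dot before T: add [T → . ) x], [T → . e T], [T → . , x e], [T → . , e T]
No further items can be added.

I₀ = { [B → . T], [B' → . B], [T → . ) x], [T → . , e T], [T → . , x e], [T → . e T] }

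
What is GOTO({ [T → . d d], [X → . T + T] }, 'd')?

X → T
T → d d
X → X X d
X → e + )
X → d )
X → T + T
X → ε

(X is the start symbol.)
{ [T → d . d] }

GOTO(I, 'd') = CLOSURE({ [A → αX.β] : [A → α.Xβ] ∈ I, X = 'd' })

Items with dot before 'd', with the dot advanced:
  [T → . d d] → [T → d . d]
Closure adds nothing (no advanced item has the dot before a non-terminal).

GOTO = { [T → d . d] }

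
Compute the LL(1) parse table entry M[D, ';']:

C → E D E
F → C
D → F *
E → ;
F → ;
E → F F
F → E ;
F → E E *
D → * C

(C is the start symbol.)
D → F *

To find M[D, ';'], we find productions for D where ';' is in the predict set (PREDICT(N → α) = (FIRST(α) \ {ε}) ∪ (FOLLOW(N) if α ⇒* ε)).

Relevant sets:
  FIRST(F) = { ';' }

D → F *: PREDICT = { ';' }
  ';' is in predict set, so this production goes in M[D, ';']
D → * C: PREDICT = { '*' }

M[D, ';'] = D → F *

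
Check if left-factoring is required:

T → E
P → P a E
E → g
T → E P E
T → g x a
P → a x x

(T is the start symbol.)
Left-factoring is needed when two productions for the same non-terminal
share a common prefix on the right-hand side.

Productions for T:
  T → E
  T → E P E
  T → g x a
Productions for P:
  P → P a E
  P → a x x

Found common prefix 'E' in productions for T

Answer: Yes, T has productions with common prefix 'E'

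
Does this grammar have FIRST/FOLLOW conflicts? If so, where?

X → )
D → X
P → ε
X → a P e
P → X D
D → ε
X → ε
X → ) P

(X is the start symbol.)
Yes. X → ')' with FOLLOW(X) on { ')' }; X → a P e with FOLLOW(X) on { 'a' }; X → ')' P with FOLLOW(X) on { ')' }; D → X with FOLLOW(D) on { ')', 'a' }; P → X D with FOLLOW(P) on { ')', 'a' }

A FIRST/FOLLOW conflict occurs when a non-terminal N has a nullable alternative N → β (β ⇒* ε) and another alternative N → α with FIRST(α) ∩ FOLLOW(N) ≠ ∅: on such a lookahead the parser cannot decide between expanding α and letting N vanish via β.

Nullable non-terminals: D, P, X.
FIRST sets used below: FIRST(X) = { ')', 'a', ε }, FIRST(D) = { ')', 'a', ε }

D: nullable alternative(s) D → X, D → ε; FOLLOW(D) = { $, ')', 'a', 'e' }
  D → X: FIRST \ {ε} = { ')', 'a' } — overlaps FOLLOW(D) on { ')', 'a' }: CONFLICT
  D → ε: FIRST \ {ε} = { } — disjoint from FOLLOW(D)

P: nullable alternative(s) P → ε, P → X D; FOLLOW(P) = { $, ')', 'a', 'e' }
  P → ε: FIRST \ {ε} = { } — disjoint from FOLLOW(P)
  P → X D: FIRST \ {ε} = { ')', 'a' } — overlaps FOLLOW(P) on { ')', 'a' }: CONFLICT

X: nullable alternative(s) X → ε; FOLLOW(X) = { $, ')', 'a', 'e' }
  X → ): FIRST \ {ε} = { ')' } — overlaps FOLLOW(X) on { ')' }: CONFLICT
  X → a P e: FIRST \ {ε} = { 'a' } — overlaps FOLLOW(X) on { 'a' }: CONFLICT
  X → ε: FIRST \ {ε} = { } — this is the only nullable alternative, skip
  X → ) P: FIRST \ {ε} = { ')' } — overlaps FOLLOW(X) on { ')' }: CONFLICT

So the grammar has 5 FIRST/FOLLOW conflicts (marked CONFLICT above).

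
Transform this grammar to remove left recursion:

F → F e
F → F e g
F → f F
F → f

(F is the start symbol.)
F is directly left-recursive. The standard transformation for
  A → A α₁ | ... | A α_m | β₁ | ... | β_n
is
  A  → β₁ A' | ... | β_n A'
  A' → α₁ A' | ... | α_m A' | ε

F → f F becomes F → f F F'
F → f becomes F → f F'
F → F e becomes F' → e F'
F → F e g becomes F' → e g F'
Add F' → ε

Resulting grammar:
F → f F F'
F → f F'
F' → e F'
F' → e g F'
F' → ε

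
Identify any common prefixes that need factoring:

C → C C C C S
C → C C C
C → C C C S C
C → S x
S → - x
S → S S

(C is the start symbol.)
Left-factoring is needed when two productions for the same non-terminal
share a common prefix on the right-hand side.

Productions for C:
  C → C C C C S
  C → C C C
  C → C C C S C
  C → S x
Productions for S:
  S → - x
  S → S S

Found common prefix 'C C C' in productions for C

Answer: Yes, C has productions with common prefix 'C C C'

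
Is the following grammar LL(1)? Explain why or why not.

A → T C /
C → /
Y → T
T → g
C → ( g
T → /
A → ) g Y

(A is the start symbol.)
Yes, the grammar is LL(1).

A grammar is LL(1) if for each non-terminal N with multiple productions, the predict sets of those productions are pairwise disjoint, where PREDICT(N → α) = (FIRST(α) \ {ε}) ∪ (FOLLOW(N) if α ⇒* ε).

Relevant sets:
  FIRST(T) = { '/', 'g' }

For A:
  PREDICT(A → T C '/') = { '/', 'g' }
  PREDICT(A → ')' g Y) = { ')' }
For C:
  PREDICT(C → '/') = { '/' }
  PREDICT(C → '(' g) = { '(' }
For T:
  PREDICT(T → g) = { 'g' }
  PREDICT(T → '/') = { '/' }
Y has a single production, so nothing to check there.

All predict sets are disjoint. The grammar IS LL(1).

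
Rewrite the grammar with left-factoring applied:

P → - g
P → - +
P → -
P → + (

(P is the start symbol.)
P → - P'
P' → g
P' → +
P' → ε
P → + (

Left-factoring transforms A → αβ₁ | αβ₂ into A → αA' and A' → β₁ | β₂
(α is the longest common prefix among the alternatives). Repeat until
no nonterminal has two alternatives with a common prefix.

Round 1: P has alternatives sharing prefix '-'. Introduce P': P → - P'
  Add: P' → g
  Add: P' → +
  Add: P' → ε

No remaining common prefixes — done.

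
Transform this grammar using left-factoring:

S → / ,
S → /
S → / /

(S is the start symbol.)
Left-factoring transforms A → αβ₁ | αβ₂ into A → αA' and A' → β₁ | β₂
(α is the longest common prefix among the alternatives). Repeat until
no nonterminal has two alternatives with a common prefix.

Round 1: S has alternatives sharing prefix '/'. Introduce S': S → / S'
  Add: S' → ,
  Add: S' → ε
  Add: S' → /

No remaining common prefixes — done.

Resulting grammar:
S → / S'
S' → ,
S' → ε
S' → /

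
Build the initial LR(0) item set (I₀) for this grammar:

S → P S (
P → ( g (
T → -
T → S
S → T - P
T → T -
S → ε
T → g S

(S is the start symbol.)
{ [P → . ( g (], [S → . P S (], [S → . T - P], [S → .], [S' → . S], [T → . -], [T → . S], [T → . T -], [T → . g S] }

First, augment the grammar with S' → S
I₀ = CLOSURE({ [S' → . S] }):
  [S' → . S] has the dot before S: add [S → . P S (], [S → . T - P], [S → .]
  [S → . P S (] has the dot before P: add [P → . ( g (]
  [S → . T - P] has the dot before T: add [T → . -], [T → . S], [T → . T -], [T → . g S]
No further items can be added.

I₀ = { [P → . ( g (], [S → . P S (], [S → . T - P], [S → .], [S' → . S], [T → . -], [T → . S], [T → . T -], [T → . g S] }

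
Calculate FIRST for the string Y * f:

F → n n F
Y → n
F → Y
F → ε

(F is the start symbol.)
{ 'n' }

FIRST sets of the non-terminals involved (from the grammar, by fixed-point iteration):
  FIRST(Y) = { 'n' }

To compute FIRST(Y * f), process the symbols left to right:
Symbol Y is a non-terminal. Add FIRST(Y) \ {ε} = { 'n' }
Y is not nullable (ε ∉ FIRST(Y)), so stop here.
FIRST(Y * f) = { 'n' }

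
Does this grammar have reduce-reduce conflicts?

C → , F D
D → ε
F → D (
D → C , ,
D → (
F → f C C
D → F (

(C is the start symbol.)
Yes — I10: [D → ( .] vs [D → F ( .]

A reduce-reduce conflict occurs when an LR(0) state has two complete items [A → α .] and [B → β .] — both call for a reduction, and with no lookahead the parser cannot choose between them.

Augment with C' → C and build the canonical LR(0) collection (I0 = CLOSURE({[C' → . C]}), then GOTO on every symbol after a dot until no new states appear). It has 17 states:
  I0: { [C → . , F D], [C' → . C] }  — shift
  I1: { [C → , . F D], [C → . , F D], [D → . (], [D → . C , ,], [D → . F (], [D → .], [F → . D (], [F → . f C C] }  — shift, reduce
  I2: { [C' → C .] }  — accept
  I3: { [D → ( .] }  — reduce
  I4: { [D → C . , ,] }  — shift
  I5: { [F → D . (] }  — shift
  I6: { [C → , F . D], [C → . , F D], [D → . (], [D → . C , ,], [D → . F (], [D → .], [D → F . (], [F → . D (], [F → . f C C] }  — shift, reduce
  I7: { [C → . , F D], [F → f . C C] }  — shift
  I8: { [C → . , F D], [F → f C . C] }  — shift
  I9: { [F → f C C .] }  — reduce
  I10: { [D → ( .], [D → F ( .] }  — 2 reduces
  I11: { [C → , F D .], [F → D . (] }  — shift, reduce
  I12: { [D → F . (] }  — shift
  I13: { [D → F ( .] }  — reduce
  I14: { [F → D ( .] }  — reduce
  I15: { [D → C , . ,] }  — shift
  I16: { [D → C , , .] }  — reduce

I10 contains complete items [D → ( .], [D → F ( .] — reduce-reduce conflict.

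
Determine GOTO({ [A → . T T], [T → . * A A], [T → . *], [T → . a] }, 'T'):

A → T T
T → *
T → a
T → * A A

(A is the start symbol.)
{ [A → T . T], [T → . * A A], [T → . *], [T → . a] }

GOTO(I, 'T') = CLOSURE({ [A → αX.β] : [A → α.Xβ] ∈ I, X = 'T' })

Items with dot before 'T', with the dot advanced:
  [A → . T T] → [A → T . T]
Closure of the advanced items:
  [A → T . T] has the dot before T: add [T → . *], [T → . a], [T → . * A A]

GOTO = { [A → T . T], [T → . * A A], [T → . *], [T → . a] }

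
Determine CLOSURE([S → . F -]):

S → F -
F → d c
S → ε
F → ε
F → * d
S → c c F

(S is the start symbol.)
{ [F → . * d], [F → . d c], [F → .], [S → . F -] }

Start with: [S → . F -]
  [S → . F -] has the dot before F: add [F → . d c], [F → .], [F → . * d]
No further items can be added.

CLOSURE = { [F → . * d], [F → . d c], [F → .], [S → . F -] }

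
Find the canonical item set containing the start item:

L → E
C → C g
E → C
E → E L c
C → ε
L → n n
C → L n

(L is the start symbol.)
{ [C → . C g], [C → . L n], [C → .], [E → . C], [E → . E L c], [L → . E], [L → . n n], [L' → . L] }

First, augment the grammar with L' → L
I₀ = CLOSURE({ [L' → . L] }):
  [L' → . L] has the dot before L: add [L → . E], [L → . n n]
  [L → . E] has the dot before E: add [E → . C], [E → . E L c]
  [E → . C] has the dot before C: add [C → . C g], [C → .], [C → . L n]
No further items can be added.

I₀ = { [C → . C g], [C → . L n], [C → .], [E → . C], [E → . E L c], [L → . E], [L → . n n], [L' → . L] }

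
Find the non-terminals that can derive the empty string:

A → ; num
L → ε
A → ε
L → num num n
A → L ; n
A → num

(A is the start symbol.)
A non-terminal is nullable if it can derive ε (the empty string): either it has an ε-production, or it has a production whose right-hand side consists entirely of nullable non-terminals.

ε-productions: L → ε, A → ε
So L, A are immediately nullable.
Every non-terminal is now nullable.
Nullable = { 'A', 'L' }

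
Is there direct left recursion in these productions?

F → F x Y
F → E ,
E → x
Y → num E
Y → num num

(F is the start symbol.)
F → F x Y: LEFT RECURSIVE (starts with F)
F → E ,: starts with E
E → x: starts with x
Y → num E: starts with num
Y → num num: starts with num

The grammar has direct left recursion on: F.

Answer: Yes, F is left-recursive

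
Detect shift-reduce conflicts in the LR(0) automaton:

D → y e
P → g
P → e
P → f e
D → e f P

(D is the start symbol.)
No shift-reduce conflicts

A shift-reduce conflict occurs when an LR(0) state has both:
  - a complete (reduce) item [A → α .] (dot at the end), and
  - a shift item [B → β . c γ] (dot before a terminal).

Augment with D' → D and build the canonical LR(0) collection (I0 = CLOSURE({[D' → . D]}), then GOTO on every symbol after a dot until no new states appear). It has 11 states:
  I0: { [D → . e f P], [D → . y e], [D' → . D] }  — shift
  I1: { [D' → D .] }  — accept
  I2: { [D → e . f P] }  — shift
  I3: { [D → y . e] }  — shift
  I4: { [D → y e .] }  — reduce
  I5: { [D → e f . P], [P → . e], [P → . f e], [P → . g] }  — shift
  I6: { [D → e f P .] }  — reduce
  I7: { [P → e .] }  — reduce
  I8: { [P → f . e] }  — shift
  I9: { [P → g .] }  — reduce
  I10: { [P → f e .] }  — reduce

No state contains both a complete item and a shift item.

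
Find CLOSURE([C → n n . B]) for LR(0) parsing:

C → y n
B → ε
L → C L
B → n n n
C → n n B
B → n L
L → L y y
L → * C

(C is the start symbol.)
To compute CLOSURE, for each item [A → α.Bβ] where B is a non-terminal, add [B → .γ] for all productions B → γ; repeat for the newly added items until nothing changes.

Start with: [C → n n . B]
  [C → n n . B] has the dot before B: add [B → .], [B → . n n n], [B → . n L]
No further items can be added.

CLOSURE = { [B → . n L], [B → . n n n], [B → .], [C → n n . B] }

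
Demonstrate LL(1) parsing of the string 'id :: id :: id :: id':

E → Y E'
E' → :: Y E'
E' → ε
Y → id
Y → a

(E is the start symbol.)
Stack is shown with the top on the left.

Stack      Input                   Action
-----------------------------------------
E $        id :: id :: id :: id $  output E → Y E'
Y E' $     id :: id :: id :: id $  output Y → id
id E' $    id :: id :: id :: id $  match 'id'
E' $       :: id :: id :: id $     output E' → :: Y E'
:: Y E' $  :: id :: id :: id $     match '::'
Y E' $     id :: id :: id $        output Y → id
id E' $    id :: id :: id $        match 'id'
E' $       :: id :: id $           output E' → :: Y E'
:: Y E' $  :: id :: id $           match '::'
Y E' $     id :: id $              output Y → id
id E' $    id :: id $              match 'id'
E' $       :: id $                 output E' → :: Y E'
:: Y E' $  :: id $                 match '::'
Y E' $     id $                    output Y → id
id E' $    id $                    match 'id'
E' $       $                       output E' → ε
$          $                       accept

The string is accepted.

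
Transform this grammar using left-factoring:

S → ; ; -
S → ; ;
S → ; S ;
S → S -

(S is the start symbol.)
Left-factoring transforms A → αβ₁ | αβ₂ into A → αA' and A' → β₁ | β₂
(α is the longest common prefix among the alternatives). Repeat until
no nonterminal has two alternatives with a common prefix.

Round 1: S has alternatives sharing prefix ';'. Introduce S': S → ; S'
  Add: S' → ; -
  Add: S' → ;
  Add: S' → S ;

Round 2: S' has alternatives sharing prefix ';'. Introduce S'': S' → ; S''
  Add: S'' → -
  Add: S'' → ε

No remaining common prefixes — done.

Resulting grammar:
S → ; S'
S' → ; S''
S'' → -
S'' → ε
S' → S ;
S → S -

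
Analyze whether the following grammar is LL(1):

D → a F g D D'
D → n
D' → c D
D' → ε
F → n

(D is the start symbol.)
A grammar is LL(1) if for each non-terminal N with multiple productions, the predict sets of those productions are pairwise disjoint, where PREDICT(N → α) = (FIRST(α) \ {ε}) ∪ (FOLLOW(N) if α ⇒* ε).

Relevant sets:
  FOLLOW(D') = { $, 'c' }

For D:
  PREDICT(D → a F g D D') = { 'a' }
  PREDICT(D → n) = { 'n' }
For D':
  PREDICT(D' → c D) = { 'c' }
  PREDICT(D' → ε) = { $, 'c' }
F has a single production, so nothing to check there.

Conflict found: Predict set conflict for D': { 'c' }
The grammar is NOT LL(1).

Answer: No. Predict set conflict for D': { 'c' }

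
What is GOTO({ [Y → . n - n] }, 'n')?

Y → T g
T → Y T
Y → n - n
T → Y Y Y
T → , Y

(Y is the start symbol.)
{ [Y → n . - n] }

GOTO(I, 'n') = CLOSURE({ [A → αX.β] : [A → α.Xβ] ∈ I, X = 'n' })

Items with dot before 'n', with the dot advanced:
  [Y → . n - n] → [Y → n . - n]
Closure adds nothing (no advanced item has the dot before a non-terminal).

GOTO = { [Y → n . - n] }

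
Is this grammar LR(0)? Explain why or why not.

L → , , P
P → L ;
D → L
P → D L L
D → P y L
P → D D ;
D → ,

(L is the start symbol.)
No. Shift-reduce conflict between [D → , .] and [L → , . , P]

Augment with L' → L and build the canonical LR(0) collection (I0 = CLOSURE({[L' → . L]}), then GOTO on every symbol after a dot until no new states appear). It has 16 states:
  I0: { [L → . , , P], [L' → . L] }  — shift
  I1: { [L → , . , P] }  — shift
  I2: { [L' → L .] }  — accept
  I3: { [D → . ,], [D → . L], [D → . P y L], [L → , , . P], [L → . , , P], [P → . D D ;], [P → . D L L], [P → . L ;] }  — shift
  I4: { [D → , .], [L → , . , P] }  — shift, reduce
  I5: { [D → . ,], [D → . L], [D → . P y L], [L → . , , P], [P → . D D ;], [P → . D L L], [P → . L ;], [P → D . D ;], [P → D . L L] }  — shift
  I6: { [D → L .], [P → L . ;] }  — shift, reduce
  I7: { [D → P . y L], [L → , , P .] }  — shift, reduce
  I8: { [D → P y . L], [L → . , , P] }  — shift
  I9: { [D → P y L .] }  — reduce
  I10: { [P → L ; .] }  — reduce
  I11: { [D → . ,], [D → . L], [D → . P y L], [L → . , , P], [P → . D D ;], [P → . D L L], [P → . L ;], [P → D . D ;], [P → D . L L], [P → D D . ;] }  — shift
  I12: { [D → L .], [L → . , , P], [P → D L . L], [P → L . ;] }  — shift, reduce
  I13: { [D → P . y L] }  — shift
  I14: { [P → D L L .] }  — reduce
  I15: { [P → D D ; .] }  — reduce

Conflict in state I4:
  Shift-reduce conflict between [D → , .] and [L → , . , P]
So the grammar is NOT LR(0).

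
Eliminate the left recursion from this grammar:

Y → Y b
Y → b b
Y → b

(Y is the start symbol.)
Y → b b Y'
Y → b Y'
Y' → b Y'
Y' → ε

Y is directly left-recursive. The standard transformation for
  A → A α₁ | ... | A α_m | β₁ | ... | β_n
is
  A  → β₁ A' | ... | β_n A'
  A' → α₁ A' | ... | α_m A' | ε

Y → b b becomes Y → b b Y'
Y → b becomes Y → b Y'
Y → Y b becomes Y' → b Y'
Add Y' → ε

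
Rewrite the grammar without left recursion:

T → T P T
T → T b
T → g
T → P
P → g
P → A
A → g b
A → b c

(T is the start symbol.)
T is directly left-recursive. The standard transformation for
  A → A α₁ | ... | A α_m | β₁ | ... | β_n
is
  A  → β₁ A' | ... | β_n A'
  A' → α₁ A' | ... | α_m A' | ε

T → g becomes T → g T'
T → P becomes T → P T'
T → T P T becomes T' → P T T'
T → T b becomes T' → b T'
Add T' → ε

Productions for other non-terminals are unchanged:
  P → g
  P → A
  A → g b
  A → b c

Resulting grammar:
T → g T'
T → P T'
T' → P T T'
T' → b T'
T' → ε
P → g
P → A
A → g b
A → b c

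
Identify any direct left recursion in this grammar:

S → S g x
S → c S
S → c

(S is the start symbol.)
Yes, S is left-recursive

Direct left recursion occurs when N → N α for some non-terminal N (the right-hand side begins with the left-hand side itself).

S → S g x: LEFT RECURSIVE (starts with S)
S → c S: starts with c
S → c: starts with c

The grammar has direct left recursion on: S.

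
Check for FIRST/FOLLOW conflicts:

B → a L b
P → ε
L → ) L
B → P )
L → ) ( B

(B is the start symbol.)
Nullable non-terminals: P.
P has a nullable alternative but only one production, so nothing to check.

B, L have no nullable alternative, so no FIRST/FOLLOW check is needed there.

No FIRST/FOLLOW conflicts found.

Answer: No FIRST/FOLLOW conflicts.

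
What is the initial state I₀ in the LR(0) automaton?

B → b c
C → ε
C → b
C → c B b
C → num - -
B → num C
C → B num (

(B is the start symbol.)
{ [B → . b c], [B → . num C], [B' → . B] }

First, augment the grammar with B' → B
I₀ = CLOSURE({ [B' → . B] }):
  [B' → . B] has the dot before B: add [B → . b c], [B → . num C]
No further items can be added.

I₀ = { [B → . b c], [B → . num C], [B' → . B] }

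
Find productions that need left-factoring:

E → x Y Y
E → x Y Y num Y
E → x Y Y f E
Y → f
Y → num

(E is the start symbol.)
Yes, E has productions with common prefix 'x Y Y'

Left-factoring is needed when two productions for the same non-terminal
share a common prefix on the right-hand side.

Productions for E:
  E → x Y Y
  E → x Y Y num Y
  E → x Y Y f E
Productions for Y:
  Y → f
  Y → num

Found common prefix 'x Y Y' in productions for E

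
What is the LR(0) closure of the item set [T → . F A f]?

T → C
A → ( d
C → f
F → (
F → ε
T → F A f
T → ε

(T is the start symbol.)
Start with: [T → . F A f]
  [T → . F A f] has the dot before F: add [F → . (], [F → .]
No further items can be added.

CLOSURE = { [F → . (], [F → .], [T → . F A f] }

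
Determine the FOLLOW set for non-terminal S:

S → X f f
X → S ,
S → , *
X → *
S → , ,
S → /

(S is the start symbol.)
{ $, ',' }

To compute FOLLOW(S), find every occurrence of S on a right-hand side N → α S β: add FIRST(β) \ {ε}, and if β is empty or nullable also add FOLLOW(N). Iterate to a fixed point.

S is the start symbol, so $ ∈ FOLLOW(S).
In X → S ,: S is followed by ',', add FIRST(',') \ {ε} = { ',' }

Taking the union: FOLLOW(S) = { $, ',' }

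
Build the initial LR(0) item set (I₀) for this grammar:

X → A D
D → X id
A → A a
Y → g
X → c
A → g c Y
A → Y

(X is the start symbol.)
{ [A → . A a], [A → . Y], [A → . g c Y], [X → . A D], [X → . c], [X' → . X], [Y → . g] }

First, augment the grammar with X' → X
I₀ = CLOSURE({ [X' → . X] }):
  [X' → . X] has the dot before X: add [X → . A D], [X → . c]
  [X → . A D] has the dot before A: add [A → . A a], [A → . g c Y], [A → . Y]
  [A → . Y] has the dot before Y: add [Y → . g]
No further items can be added.

I₀ = { [A → . A a], [A → . Y], [A → . g c Y], [X → . A D], [X → . c], [X' → . X], [Y → . g] }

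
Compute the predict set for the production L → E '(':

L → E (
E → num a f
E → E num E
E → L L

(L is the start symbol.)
{ 'num' }

PREDICT(L → E '(') = (FIRST(RHS) \ {ε}) ∪ (FOLLOW(L) if ε ∈ FIRST(RHS), i.e. RHS ⇒* ε)
FIRST(E) = { 'num' }
FIRST(E '(') = { 'num' }
ε ∉ FIRST(E '('), so FOLLOW(L) is not added.
PREDICT(L → E '(') = { 'num' }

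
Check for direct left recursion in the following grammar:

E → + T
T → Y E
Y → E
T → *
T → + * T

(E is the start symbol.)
Direct left recursion occurs when N → N α for some non-terminal N (the right-hand side begins with the left-hand side itself).

E → + T: starts with '+'
T → Y E: starts with Y
Y → E: starts with E
T → *: starts with '*'
T → + * T: starts with '+'

No direct left recursion found.

Answer: No direct left recursion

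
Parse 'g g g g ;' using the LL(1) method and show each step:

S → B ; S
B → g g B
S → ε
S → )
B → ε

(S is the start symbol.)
LL(1) parsing maintains a stack (initially the start symbol over $) and the input. At each step: if the stack top is a terminal, match it against the current input token; if it is a non-terminal N, replace it with the RHS of M[N, lookahead] (the unique production whose predict set contains the lookahead).

Stack is shown with the top on the left.

Stack        Input        Action
--------------------------------
S $          g g g g ; $  output S → B ; S
B ; S $      g g g g ; $  output B → g g B
g g B ; S $  g g g g ; $  match 'g'
g B ; S $    g g g ; $    match 'g'
B ; S $      g g ; $      output B → g g B
g g B ; S $  g g ; $      match 'g'
g B ; S $    g ; $        match 'g'
B ; S $      ; $          output B → ε
; S $        ; $          match ';'
S $          $            output S → ε
$            $            accept

The string is accepted.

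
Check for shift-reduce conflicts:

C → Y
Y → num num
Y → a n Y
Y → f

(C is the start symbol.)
Augment with C' → C and build the canonical LR(0) collection (I0 = CLOSURE({[C' → . C]}), then GOTO on every symbol after a dot until no new states appear). It has 9 states:
  I0: { [C → . Y], [C' → . C], [Y → . a n Y], [Y → . f], [Y → . num num] }  — shift
  I1: { [C' → C .] }  — accept
  I2: { [C → Y .] }  — reduce
  I3: { [Y → a . n Y] }  — shift
  I4: { [Y → f .] }  — reduce
  I5: { [Y → num . num] }  — shift
  I6: { [Y → num num .] }  — reduce
  I7: { [Y → . a n Y], [Y → . f], [Y → . num num], [Y → a n . Y] }  — shift
  I8: { [Y → a n Y .] }  — reduce

No state contains both a complete item and a shift item.

Answer: No shift-reduce conflicts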